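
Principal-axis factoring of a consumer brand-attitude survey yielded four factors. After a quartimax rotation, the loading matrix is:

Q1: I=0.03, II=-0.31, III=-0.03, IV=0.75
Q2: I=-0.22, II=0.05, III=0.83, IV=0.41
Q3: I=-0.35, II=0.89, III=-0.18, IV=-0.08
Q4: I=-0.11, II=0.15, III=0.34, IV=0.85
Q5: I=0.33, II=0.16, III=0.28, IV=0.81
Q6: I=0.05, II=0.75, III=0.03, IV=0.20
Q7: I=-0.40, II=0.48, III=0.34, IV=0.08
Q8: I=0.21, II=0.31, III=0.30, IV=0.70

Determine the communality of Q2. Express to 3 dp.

h² = (-0.22)² + 0.05² + 0.83² + 0.41² = 0.0484 + 0.0025 + 0.6889 + 0.1681 = 0.9079

0.908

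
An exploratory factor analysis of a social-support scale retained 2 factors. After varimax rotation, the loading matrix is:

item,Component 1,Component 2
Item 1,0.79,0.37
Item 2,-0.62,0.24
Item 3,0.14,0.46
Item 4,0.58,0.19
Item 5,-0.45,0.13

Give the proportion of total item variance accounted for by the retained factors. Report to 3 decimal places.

0.405

Communalities: 0.7610, 0.4420, 0.2312, 0.3725, 0.2194; Σh² = 2.0261.
Total variance with 5 standardized items is 5, so the solution explains 2.0261/5 = 0.4052.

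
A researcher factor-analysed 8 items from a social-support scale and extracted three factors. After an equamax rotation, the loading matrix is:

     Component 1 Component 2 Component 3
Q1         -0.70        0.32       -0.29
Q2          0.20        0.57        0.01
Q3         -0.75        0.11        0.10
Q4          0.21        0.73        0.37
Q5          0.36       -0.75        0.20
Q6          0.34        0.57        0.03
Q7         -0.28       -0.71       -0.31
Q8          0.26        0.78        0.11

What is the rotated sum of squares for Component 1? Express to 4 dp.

SS loadings for Component 1 = (-0.70)² + 0.20² + (-0.75)² + 0.21² + 0.36² + 0.34² + (-0.28)² + 0.26² = 0.4900 + 0.0400 + 0.5625 + 0.0441 + 0.1296 + 0.1156 + 0.0784 + 0.0676 = 1.5278

1.5278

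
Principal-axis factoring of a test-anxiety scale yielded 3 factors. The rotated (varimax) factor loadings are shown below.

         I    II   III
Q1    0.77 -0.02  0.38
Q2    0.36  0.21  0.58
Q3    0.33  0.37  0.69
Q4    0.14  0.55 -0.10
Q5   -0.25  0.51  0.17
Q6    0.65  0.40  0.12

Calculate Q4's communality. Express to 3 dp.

0.332

h² = 0.14² + 0.55² + (-0.10)² = 0.0196 + 0.3025 + 0.0100 = 0.3321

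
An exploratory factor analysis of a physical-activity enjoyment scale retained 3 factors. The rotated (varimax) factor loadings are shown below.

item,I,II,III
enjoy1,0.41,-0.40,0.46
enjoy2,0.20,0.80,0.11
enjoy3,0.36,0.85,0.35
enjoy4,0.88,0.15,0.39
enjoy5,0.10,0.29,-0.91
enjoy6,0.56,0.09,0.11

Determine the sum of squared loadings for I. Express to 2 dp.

SS loadings for I = 0.41² + 0.20² + 0.36² + 0.88² + 0.10² + 0.56² = 0.1681 + 0.0400 + 0.1296 + 0.7744 + 0.0100 + 0.3136 = 1.4357

1.44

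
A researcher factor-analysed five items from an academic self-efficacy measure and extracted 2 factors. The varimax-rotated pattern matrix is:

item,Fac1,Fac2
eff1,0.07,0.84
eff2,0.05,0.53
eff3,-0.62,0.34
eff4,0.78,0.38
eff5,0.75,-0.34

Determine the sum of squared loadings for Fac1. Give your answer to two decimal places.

SS loadings for Fac1 = 0.07² + 0.05² + (-0.62)² + 0.78² + 0.75² = 0.0049 + 0.0025 + 0.3844 + 0.6084 + 0.5625 = 1.5627

1.56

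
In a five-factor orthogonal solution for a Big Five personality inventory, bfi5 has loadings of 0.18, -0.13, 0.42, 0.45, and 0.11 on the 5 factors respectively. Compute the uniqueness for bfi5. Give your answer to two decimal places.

0.56

h² = 0.18² + (-0.13)² + 0.42² + 0.45² + 0.11² = 0.0324 + 0.0169 + 0.1764 + 0.2025 + 0.0121 = 0.4403
Uniqueness u² = 1 − h² = 1 − 0.4403 = 0.5597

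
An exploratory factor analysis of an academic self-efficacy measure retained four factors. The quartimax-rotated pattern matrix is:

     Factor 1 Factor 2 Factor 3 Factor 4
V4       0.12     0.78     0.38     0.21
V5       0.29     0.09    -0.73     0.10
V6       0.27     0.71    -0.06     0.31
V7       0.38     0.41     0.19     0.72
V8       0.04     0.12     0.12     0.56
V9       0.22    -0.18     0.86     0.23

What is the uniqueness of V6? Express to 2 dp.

h² = 0.27² + 0.71² + (-0.06)² + 0.31² = 0.0729 + 0.5041 + 0.0036 + 0.0961 = 0.6767
Uniqueness u² = 1 − h² = 1 − 0.6767 = 0.3233

0.32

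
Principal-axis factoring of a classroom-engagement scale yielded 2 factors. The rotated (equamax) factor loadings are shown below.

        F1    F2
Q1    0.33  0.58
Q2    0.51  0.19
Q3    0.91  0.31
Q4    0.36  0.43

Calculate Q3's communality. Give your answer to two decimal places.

0.92

h² = 0.91² + 0.31² = 0.8281 + 0.0961 = 0.9242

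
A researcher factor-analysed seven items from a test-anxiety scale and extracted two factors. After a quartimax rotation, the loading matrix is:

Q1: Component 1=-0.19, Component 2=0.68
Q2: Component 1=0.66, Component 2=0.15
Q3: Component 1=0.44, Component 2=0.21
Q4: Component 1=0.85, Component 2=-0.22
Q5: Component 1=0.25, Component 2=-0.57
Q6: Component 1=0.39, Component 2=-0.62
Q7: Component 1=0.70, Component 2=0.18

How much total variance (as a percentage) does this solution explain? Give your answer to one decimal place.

Communalities: 0.4985, 0.4581, 0.2377, 0.7709, 0.3874, 0.5365, 0.5224; Σh² = 3.4115.
Total variance with 7 standardized items is 7, so the solution explains 3.4115/7 = 0.4874 = 48.74%.

48.7%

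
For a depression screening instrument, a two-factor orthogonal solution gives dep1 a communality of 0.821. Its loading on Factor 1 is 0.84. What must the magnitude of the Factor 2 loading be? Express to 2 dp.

0.34

Under orthogonal rotation h² = Σλ², so λ_Factor 2² = h² − (0.7056) = 0.821 − 0.7056 = 0.1154.
|λ| = √0.1154 = 0.3397.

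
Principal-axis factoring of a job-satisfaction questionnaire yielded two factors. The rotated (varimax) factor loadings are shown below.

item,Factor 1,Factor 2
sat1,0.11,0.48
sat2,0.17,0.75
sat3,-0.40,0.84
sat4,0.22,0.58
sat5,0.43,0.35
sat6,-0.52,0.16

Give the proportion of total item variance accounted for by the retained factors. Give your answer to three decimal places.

SS loadings by factor: 0.7047, 1.9830; total = 2.6877.
Total variance with 6 standardized items is 6, so the solution explains 2.6877/6 = 0.4480.

0.448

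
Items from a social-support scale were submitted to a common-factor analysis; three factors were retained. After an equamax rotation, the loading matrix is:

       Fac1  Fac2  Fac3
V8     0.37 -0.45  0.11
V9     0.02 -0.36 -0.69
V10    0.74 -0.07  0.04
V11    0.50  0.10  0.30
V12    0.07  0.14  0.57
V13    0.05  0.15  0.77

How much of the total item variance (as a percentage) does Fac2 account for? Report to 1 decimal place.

6.5%

SS loadings for Fac2 = (-0.45)² + (-0.36)² + (-0.07)² + 0.10² + 0.14² + 0.15² = 0.3891
With 6 standardized items, total variance = 6. Proportion = 0.3891/6 = 0.0649 → 6.48%.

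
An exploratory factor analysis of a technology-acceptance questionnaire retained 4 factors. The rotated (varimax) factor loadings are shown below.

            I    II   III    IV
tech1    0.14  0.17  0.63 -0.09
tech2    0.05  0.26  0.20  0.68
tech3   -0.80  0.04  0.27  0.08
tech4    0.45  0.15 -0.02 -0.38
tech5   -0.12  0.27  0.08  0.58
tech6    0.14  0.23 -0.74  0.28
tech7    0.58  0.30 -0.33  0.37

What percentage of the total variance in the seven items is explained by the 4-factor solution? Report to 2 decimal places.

55.96%

SS loadings by factor: 1.2350, 0.3364, 1.1731, 1.1730; total = 3.9175.
Total variance with 7 standardized items is 7, so the solution explains 3.9175/7 = 0.5596 = 55.96%.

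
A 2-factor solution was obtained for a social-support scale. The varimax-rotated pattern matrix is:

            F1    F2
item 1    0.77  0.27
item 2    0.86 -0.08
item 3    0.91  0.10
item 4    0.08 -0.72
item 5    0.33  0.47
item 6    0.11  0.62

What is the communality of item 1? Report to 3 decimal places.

0.666

h² = 0.77² + 0.27² = 0.5929 + 0.0729 = 0.6658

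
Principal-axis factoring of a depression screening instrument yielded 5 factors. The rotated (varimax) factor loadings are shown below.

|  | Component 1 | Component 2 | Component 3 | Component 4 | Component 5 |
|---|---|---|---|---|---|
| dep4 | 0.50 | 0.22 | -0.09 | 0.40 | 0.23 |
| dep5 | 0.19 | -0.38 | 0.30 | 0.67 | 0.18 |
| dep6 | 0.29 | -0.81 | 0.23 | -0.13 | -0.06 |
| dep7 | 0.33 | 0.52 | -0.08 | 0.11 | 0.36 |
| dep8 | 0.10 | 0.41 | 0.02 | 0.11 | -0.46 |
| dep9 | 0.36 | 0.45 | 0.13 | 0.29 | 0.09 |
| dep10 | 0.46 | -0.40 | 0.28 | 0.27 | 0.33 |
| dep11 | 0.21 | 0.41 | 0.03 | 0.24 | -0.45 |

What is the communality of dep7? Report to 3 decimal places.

h² = 0.33² + 0.52² + (-0.08)² + 0.11² + 0.36² = 0.1089 + 0.2704 + 0.0064 + 0.0121 + 0.1296 = 0.5274

0.527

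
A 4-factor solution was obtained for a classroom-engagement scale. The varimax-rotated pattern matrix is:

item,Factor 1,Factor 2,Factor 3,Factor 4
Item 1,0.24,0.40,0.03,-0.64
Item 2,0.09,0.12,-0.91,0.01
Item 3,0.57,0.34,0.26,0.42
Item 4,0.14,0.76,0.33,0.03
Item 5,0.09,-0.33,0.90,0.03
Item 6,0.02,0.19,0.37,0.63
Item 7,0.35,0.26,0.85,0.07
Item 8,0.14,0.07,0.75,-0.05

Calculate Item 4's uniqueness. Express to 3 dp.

0.293

h² = 0.14² + 0.76² + 0.33² + 0.03² = 0.0196 + 0.5776 + 0.1089 + 0.0009 = 0.7070
Uniqueness u² = 1 − h² = 1 − 0.7070 = 0.2930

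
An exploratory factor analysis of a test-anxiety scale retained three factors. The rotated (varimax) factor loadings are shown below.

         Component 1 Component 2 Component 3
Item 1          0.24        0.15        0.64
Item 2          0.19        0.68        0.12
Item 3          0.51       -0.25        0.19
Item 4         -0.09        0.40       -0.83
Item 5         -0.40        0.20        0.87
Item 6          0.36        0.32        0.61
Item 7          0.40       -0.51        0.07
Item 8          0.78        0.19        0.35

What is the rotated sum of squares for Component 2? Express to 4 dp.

SS loadings for Component 2 = 0.15² + 0.68² + (-0.25)² + 0.40² + 0.20² + 0.32² + (-0.51)² + 0.19² = 0.0225 + 0.4624 + 0.0625 + 0.1600 + 0.0400 + 0.1024 + 0.2601 + 0.0361 = 1.1460

1.1460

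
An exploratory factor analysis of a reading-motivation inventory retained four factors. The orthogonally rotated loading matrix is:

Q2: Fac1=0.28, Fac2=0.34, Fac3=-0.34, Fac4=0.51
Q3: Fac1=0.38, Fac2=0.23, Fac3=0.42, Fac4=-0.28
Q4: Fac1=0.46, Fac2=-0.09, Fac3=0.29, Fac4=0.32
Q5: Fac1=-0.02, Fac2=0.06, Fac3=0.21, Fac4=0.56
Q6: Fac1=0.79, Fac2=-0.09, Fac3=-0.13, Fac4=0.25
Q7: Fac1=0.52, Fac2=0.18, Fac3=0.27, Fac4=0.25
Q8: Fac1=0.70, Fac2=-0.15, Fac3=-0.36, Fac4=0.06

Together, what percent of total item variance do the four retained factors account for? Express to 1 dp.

SS loadings by factor: 1.8193, 0.2432, 0.6396, 0.8831; total = 3.5852.
Total variance with 7 standardized items is 7, so the solution explains 3.5852/7 = 0.5122 = 51.22%.

51.2%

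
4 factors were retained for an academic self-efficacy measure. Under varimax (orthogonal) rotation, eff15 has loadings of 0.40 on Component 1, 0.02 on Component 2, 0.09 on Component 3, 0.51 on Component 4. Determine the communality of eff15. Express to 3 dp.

0.429

h² = 0.40² + 0.02² + 0.09² + 0.51² = 0.1600 + 0.0004 + 0.0081 + 0.2601 = 0.4286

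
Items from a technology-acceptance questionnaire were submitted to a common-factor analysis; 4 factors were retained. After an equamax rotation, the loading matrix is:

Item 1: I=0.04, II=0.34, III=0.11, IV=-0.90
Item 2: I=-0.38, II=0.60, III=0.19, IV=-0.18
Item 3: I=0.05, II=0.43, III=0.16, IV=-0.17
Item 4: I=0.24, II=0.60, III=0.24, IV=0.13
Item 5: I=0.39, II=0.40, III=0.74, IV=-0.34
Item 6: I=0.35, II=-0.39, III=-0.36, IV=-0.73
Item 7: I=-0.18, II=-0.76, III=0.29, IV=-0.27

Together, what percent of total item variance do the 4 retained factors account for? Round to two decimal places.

Communalities: 0.9393, 0.5729, 0.2419, 0.4921, 0.9753, 0.9371, 0.7670; Σh² = 4.9256.
Total variance with 7 standardized items is 7, so the solution explains 4.9256/7 = 0.7037 = 70.37%.

70.37%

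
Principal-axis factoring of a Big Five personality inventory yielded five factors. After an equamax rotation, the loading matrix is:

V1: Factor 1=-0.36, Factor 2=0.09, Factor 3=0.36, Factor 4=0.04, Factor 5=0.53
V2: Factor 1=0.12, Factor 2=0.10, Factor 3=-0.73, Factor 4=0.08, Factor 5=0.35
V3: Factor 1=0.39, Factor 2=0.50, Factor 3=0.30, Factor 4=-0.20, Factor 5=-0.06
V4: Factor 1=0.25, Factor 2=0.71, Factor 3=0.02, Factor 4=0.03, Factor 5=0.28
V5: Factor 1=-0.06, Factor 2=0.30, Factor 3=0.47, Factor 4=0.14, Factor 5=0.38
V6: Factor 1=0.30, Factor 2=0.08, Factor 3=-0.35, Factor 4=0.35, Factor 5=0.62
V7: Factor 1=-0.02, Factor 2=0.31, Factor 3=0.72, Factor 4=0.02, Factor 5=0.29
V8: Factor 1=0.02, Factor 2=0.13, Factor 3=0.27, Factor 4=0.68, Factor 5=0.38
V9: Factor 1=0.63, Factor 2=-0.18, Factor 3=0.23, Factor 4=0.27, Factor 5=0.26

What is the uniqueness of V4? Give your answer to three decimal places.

0.354

h² = 0.25² + 0.71² + 0.02² + 0.03² + 0.28² = 0.0625 + 0.5041 + 0.0004 + 0.0009 + 0.0784 = 0.6463
Uniqueness u² = 1 − h² = 1 − 0.6463 = 0.3537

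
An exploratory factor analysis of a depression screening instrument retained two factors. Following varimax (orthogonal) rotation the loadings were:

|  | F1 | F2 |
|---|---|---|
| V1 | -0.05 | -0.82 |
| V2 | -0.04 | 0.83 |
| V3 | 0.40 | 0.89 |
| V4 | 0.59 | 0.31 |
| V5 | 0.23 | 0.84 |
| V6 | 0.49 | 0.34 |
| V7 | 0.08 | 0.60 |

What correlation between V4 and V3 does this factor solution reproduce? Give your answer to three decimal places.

r̂ = Σ λ_i·λ_j across factors = (0.59)(0.40) + (0.31)(0.89)
  = +0.2360 +0.2759 = 0.5119

0.512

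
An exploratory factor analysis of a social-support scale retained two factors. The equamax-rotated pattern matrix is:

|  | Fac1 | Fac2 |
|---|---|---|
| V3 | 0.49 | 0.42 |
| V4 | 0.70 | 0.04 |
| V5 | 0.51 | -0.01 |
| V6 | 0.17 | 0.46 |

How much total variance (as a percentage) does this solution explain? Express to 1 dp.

Communalities: 0.4165, 0.4916, 0.2602, 0.2405; Σh² = 1.4088.
Total variance with 4 standardized items is 4, so the solution explains 1.4088/4 = 0.3522 = 35.22%.

35.2%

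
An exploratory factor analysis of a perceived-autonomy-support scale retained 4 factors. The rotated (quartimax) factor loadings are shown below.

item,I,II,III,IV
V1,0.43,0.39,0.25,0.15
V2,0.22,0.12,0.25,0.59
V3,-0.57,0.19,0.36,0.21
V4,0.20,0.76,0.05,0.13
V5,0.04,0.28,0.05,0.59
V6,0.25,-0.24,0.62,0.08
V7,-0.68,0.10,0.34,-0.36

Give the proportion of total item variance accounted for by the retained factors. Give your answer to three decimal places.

0.532

SS loadings by factor: 1.1247, 0.9262, 0.7596, 0.9157; total = 3.7262.
Total variance with 7 standardized items is 7, so the solution explains 3.7262/7 = 0.5323.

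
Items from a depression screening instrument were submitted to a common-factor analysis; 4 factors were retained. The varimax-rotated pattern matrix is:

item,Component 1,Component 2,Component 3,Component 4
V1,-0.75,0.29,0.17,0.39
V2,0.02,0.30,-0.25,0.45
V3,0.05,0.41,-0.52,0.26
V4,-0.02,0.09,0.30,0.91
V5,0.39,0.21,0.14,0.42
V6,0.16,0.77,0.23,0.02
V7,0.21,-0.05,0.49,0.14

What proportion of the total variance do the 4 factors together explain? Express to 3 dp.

SS loadings by factor: 0.7876, 0.9898, 0.7644, 1.4467; total = 3.9885.
Total variance with 7 standardized items is 7, so the solution explains 3.9885/7 = 0.5698.

0.570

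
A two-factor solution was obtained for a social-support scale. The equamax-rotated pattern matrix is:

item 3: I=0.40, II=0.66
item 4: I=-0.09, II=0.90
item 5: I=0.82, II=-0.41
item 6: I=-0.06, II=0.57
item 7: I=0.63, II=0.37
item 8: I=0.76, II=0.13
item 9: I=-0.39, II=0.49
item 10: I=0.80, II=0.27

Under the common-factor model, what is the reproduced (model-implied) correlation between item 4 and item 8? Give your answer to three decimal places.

0.049

r̂ = Σ λ_i·λ_j across factors = (-0.09)(0.76) + (0.90)(0.13)
  = -0.0684 +0.1170 = 0.0486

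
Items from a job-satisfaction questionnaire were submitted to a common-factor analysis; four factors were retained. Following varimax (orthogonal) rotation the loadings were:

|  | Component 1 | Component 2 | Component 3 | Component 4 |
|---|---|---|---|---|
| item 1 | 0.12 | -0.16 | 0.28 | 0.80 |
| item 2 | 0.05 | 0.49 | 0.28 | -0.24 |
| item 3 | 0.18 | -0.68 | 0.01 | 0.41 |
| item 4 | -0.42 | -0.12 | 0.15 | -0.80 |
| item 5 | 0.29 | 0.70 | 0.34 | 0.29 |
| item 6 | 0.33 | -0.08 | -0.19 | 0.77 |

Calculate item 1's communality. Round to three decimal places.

0.758

h² = 0.12² + (-0.16)² + 0.28² + 0.80² = 0.0144 + 0.0256 + 0.0784 + 0.6400 = 0.7584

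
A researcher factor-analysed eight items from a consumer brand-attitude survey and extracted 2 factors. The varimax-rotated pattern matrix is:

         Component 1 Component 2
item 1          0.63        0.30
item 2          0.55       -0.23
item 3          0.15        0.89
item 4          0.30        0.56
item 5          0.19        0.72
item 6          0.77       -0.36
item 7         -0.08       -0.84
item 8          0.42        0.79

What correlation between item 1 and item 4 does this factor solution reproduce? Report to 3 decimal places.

0.357

r̂ = Σ λ_i·λ_j across factors = (0.63)(0.30) + (0.30)(0.56)
  = +0.1890 +0.1680 = 0.3570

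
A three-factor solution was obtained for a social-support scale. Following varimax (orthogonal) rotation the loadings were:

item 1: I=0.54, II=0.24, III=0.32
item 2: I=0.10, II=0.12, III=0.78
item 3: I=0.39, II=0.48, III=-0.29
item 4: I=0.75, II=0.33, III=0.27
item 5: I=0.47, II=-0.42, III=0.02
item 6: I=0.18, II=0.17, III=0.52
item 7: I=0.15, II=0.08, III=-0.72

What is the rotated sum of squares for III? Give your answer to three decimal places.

SS loadings for III = 0.32² + 0.78² + (-0.29)² + 0.27² + 0.02² + 0.52² + (-0.72)² = 0.1024 + 0.6084 + 0.0841 + 0.0729 + 0.0004 + 0.2704 + 0.5184 = 1.6570

1.657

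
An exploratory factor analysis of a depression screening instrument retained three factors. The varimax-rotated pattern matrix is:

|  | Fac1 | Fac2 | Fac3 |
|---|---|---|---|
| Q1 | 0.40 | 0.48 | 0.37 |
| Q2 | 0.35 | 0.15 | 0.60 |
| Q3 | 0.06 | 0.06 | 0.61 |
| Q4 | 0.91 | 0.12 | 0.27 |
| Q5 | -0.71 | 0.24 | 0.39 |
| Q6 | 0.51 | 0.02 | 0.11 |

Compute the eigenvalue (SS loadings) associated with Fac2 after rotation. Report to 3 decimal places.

SS loadings for Fac2 = 0.48² + 0.15² + 0.06² + 0.12² + 0.24² + 0.02² = 0.2304 + 0.0225 + 0.0036 + 0.0144 + 0.0576 + 0.0004 = 0.3289

0.329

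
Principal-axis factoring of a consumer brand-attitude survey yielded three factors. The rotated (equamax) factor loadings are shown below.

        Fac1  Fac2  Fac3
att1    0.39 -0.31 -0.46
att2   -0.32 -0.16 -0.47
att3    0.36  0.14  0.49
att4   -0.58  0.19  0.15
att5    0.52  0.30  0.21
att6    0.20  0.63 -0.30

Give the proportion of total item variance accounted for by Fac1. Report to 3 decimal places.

SS loadings for Fac1 = 0.39² + (-0.32)² + 0.36² + (-0.58)² + 0.52² + 0.20² = 1.0309
Proportion of variance = 1.0309 / 6 = 0.1718.

0.172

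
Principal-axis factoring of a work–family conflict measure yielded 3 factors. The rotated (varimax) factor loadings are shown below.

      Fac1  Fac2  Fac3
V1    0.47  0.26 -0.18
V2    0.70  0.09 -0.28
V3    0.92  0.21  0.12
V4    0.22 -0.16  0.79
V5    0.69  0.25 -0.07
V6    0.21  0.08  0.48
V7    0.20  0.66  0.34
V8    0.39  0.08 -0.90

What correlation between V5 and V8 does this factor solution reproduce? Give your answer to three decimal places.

0.352

r̂ = Σ λ_i·λ_j across factors = (0.69)(0.39) + (0.25)(0.08) + (-0.07)(-0.90)
  = +0.2691 +0.0200 +0.0630 = 0.3521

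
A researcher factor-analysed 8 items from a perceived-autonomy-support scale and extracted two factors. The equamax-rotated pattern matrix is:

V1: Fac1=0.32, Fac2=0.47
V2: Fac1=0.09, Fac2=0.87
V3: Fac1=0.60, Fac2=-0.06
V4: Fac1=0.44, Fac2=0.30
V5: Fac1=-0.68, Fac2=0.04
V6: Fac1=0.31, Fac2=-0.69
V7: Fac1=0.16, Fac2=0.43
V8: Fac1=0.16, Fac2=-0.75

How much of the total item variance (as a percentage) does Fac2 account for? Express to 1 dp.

SS loadings for Fac2 = 0.47² + 0.87² + (-0.06)² + 0.30² + 0.04² + (-0.69)² + 0.43² + (-0.75)² = 2.2965
With 8 standardized items, total variance = 8. Proportion = 2.2965/8 = 0.2871 → 28.71%.

28.7%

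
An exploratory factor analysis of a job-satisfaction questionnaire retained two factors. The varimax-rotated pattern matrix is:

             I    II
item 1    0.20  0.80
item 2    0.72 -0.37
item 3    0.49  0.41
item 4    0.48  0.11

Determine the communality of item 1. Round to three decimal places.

h² = 0.20² + 0.80² = 0.0400 + 0.6400 = 0.6800

0.680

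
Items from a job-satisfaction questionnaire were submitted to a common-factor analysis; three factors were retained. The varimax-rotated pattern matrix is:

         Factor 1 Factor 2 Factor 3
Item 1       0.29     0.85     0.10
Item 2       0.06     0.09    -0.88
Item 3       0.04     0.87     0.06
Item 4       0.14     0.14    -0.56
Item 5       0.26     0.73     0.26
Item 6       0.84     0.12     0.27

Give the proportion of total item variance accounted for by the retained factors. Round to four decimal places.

0.6964

SS loadings by factor: 0.8821, 2.0544, 1.2421; total = 4.1786.
Total variance with 6 standardized items is 6, so the solution explains 4.1786/6 = 0.6964.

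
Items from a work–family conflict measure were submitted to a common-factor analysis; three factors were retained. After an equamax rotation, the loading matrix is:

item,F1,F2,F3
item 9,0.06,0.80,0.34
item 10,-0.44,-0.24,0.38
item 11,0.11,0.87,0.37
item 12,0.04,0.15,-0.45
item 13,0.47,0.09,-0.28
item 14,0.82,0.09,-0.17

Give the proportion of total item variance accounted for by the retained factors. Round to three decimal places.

SS loadings by factor: 1.1042, 1.4932, 0.7067; total = 3.3041.
Total variance with 6 standardized items is 6, so the solution explains 3.3041/6 = 0.5507.

0.551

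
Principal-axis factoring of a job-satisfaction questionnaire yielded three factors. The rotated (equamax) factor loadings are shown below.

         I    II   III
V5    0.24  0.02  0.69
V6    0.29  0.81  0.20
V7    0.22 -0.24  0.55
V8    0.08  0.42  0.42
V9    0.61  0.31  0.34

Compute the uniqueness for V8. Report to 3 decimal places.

0.641

h² = 0.08² + 0.42² + 0.42² = 0.0064 + 0.1764 + 0.1764 = 0.3592
Uniqueness u² = 1 − h² = 1 − 0.3592 = 0.6408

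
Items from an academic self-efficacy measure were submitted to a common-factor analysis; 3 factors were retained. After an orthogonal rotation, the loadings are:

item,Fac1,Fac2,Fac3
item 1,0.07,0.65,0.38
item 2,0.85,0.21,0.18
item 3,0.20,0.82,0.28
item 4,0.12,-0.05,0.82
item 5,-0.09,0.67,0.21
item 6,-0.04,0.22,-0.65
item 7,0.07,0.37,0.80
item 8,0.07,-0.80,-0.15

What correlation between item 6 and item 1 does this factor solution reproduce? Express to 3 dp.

r̂ = Σ λ_i·λ_j across factors = (-0.04)(0.07) + (0.22)(0.65) + (-0.65)(0.38)
  = -0.0028 +0.1430 -0.2470 = -0.1068

-0.107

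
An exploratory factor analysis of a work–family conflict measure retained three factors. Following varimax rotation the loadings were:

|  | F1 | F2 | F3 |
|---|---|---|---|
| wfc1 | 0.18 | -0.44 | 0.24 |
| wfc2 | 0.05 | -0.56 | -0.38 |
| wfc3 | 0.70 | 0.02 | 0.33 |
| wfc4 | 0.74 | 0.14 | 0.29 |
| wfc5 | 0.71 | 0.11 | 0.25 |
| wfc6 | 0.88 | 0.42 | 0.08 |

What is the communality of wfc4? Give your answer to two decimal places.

h² = 0.74² + 0.14² + 0.29² = 0.5476 + 0.0196 + 0.0841 = 0.6513

0.65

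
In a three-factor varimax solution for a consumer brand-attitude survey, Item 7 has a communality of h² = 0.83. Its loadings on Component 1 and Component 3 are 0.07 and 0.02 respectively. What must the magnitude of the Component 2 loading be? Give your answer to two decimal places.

Under orthogonal rotation h² = Σλ², so λ_Component 2² = h² − (0.0053) = 0.83 − 0.0053 = 0.8247.
|λ| = √0.8247 = 0.9081.

0.91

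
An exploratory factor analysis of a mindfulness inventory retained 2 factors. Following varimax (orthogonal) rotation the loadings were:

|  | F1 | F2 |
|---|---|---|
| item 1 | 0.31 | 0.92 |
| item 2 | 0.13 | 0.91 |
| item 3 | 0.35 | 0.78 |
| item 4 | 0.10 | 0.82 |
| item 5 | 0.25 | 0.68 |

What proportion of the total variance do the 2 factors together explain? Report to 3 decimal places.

0.745

SS loadings by factor: 0.3080, 3.4177; total = 3.7257.
Total variance with 5 standardized items is 5, so the solution explains 3.7257/5 = 0.7451.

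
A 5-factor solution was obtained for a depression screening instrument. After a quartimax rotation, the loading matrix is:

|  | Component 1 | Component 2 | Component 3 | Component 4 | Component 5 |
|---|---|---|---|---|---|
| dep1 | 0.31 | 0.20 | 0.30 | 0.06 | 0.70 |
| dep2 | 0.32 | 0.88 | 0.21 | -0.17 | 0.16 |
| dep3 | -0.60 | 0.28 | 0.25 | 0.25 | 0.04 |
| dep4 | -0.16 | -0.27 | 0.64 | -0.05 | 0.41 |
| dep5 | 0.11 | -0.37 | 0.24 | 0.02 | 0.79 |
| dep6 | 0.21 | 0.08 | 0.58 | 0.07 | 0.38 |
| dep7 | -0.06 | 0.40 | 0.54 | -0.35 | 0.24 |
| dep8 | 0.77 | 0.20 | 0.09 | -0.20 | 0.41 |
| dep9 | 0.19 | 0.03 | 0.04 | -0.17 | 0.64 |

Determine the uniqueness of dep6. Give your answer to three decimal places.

h² = 0.21² + 0.08² + 0.58² + 0.07² + 0.38² = 0.0441 + 0.0064 + 0.3364 + 0.0049 + 0.1444 = 0.5362
Uniqueness u² = 1 − h² = 1 − 0.5362 = 0.4638

0.464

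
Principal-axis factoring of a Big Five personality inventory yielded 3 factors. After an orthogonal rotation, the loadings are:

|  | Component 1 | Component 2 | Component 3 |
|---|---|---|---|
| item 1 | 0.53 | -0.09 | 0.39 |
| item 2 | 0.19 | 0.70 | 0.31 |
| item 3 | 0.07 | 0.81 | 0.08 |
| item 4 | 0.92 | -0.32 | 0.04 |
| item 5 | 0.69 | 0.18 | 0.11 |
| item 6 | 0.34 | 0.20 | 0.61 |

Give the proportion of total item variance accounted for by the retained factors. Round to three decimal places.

Communalities: 0.4411, 0.6222, 0.6674, 0.9504, 0.5206, 0.5277; Σh² = 3.7294.
Total variance with 6 standardized items is 6, so the solution explains 3.7294/6 = 0.6216.

0.622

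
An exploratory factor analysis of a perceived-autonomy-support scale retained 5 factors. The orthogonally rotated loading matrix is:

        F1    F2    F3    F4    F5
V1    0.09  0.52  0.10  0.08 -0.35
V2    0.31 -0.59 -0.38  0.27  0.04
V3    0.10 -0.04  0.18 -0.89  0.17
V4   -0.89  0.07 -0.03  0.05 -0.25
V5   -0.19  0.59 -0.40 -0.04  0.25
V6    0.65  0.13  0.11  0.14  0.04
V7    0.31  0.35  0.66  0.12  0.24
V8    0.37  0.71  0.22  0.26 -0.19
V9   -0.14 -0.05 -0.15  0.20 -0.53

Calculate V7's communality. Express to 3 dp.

h² = 0.31² + 0.35² + 0.66² + 0.12² + 0.24² = 0.0961 + 0.1225 + 0.4356 + 0.0144 + 0.0576 = 0.7262

0.726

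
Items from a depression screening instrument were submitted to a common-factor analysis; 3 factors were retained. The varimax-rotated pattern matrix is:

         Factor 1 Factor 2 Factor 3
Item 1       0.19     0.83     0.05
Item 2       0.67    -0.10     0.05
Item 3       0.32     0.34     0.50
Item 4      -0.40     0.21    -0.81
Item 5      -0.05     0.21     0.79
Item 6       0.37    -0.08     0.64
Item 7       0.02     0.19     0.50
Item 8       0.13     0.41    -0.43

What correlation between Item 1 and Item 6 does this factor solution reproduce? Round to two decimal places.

0.04

r̂ = Σ λ_i·λ_j across factors = (0.19)(0.37) + (0.83)(-0.08) + (0.05)(0.64)
  = +0.0703 -0.0664 +0.0320 = 0.0359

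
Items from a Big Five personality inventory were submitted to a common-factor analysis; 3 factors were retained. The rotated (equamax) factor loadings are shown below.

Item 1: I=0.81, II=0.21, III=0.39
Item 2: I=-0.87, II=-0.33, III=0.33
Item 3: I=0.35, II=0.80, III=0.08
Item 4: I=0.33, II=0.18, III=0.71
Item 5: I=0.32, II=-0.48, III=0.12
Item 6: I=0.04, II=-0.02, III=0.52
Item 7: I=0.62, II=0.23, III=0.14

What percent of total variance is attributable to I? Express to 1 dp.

SS loadings for I = 0.81² + (-0.87)² + 0.35² + 0.33² + 0.32² + 0.04² + 0.62² = 2.1328
With 7 standardized items, total variance = 7. Proportion = 2.1328/7 = 0.3047 → 30.47%.

30.5%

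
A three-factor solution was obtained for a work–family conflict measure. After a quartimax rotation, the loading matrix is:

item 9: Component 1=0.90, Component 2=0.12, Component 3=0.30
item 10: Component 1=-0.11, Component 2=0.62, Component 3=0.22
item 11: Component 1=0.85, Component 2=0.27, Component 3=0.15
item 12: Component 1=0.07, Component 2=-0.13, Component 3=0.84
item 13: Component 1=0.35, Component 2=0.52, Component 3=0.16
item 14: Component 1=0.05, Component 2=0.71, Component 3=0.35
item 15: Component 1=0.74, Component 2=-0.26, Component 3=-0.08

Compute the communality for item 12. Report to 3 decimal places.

0.727

h² = 0.07² + (-0.13)² + 0.84² = 0.0049 + 0.0169 + 0.7056 = 0.7274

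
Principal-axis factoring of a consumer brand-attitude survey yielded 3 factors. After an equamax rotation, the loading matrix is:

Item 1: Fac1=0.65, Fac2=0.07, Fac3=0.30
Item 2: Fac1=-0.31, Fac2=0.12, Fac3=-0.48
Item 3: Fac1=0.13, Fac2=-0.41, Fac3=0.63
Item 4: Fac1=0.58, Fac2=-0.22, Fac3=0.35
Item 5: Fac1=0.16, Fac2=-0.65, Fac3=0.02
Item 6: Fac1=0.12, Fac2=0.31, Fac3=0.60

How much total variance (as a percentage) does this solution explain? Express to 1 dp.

SS loadings by factor: 0.9119, 0.7544, 1.2002; total = 2.8665.
Total variance with 6 standardized items is 6, so the solution explains 2.8665/6 = 0.4778 = 47.78%.

47.8%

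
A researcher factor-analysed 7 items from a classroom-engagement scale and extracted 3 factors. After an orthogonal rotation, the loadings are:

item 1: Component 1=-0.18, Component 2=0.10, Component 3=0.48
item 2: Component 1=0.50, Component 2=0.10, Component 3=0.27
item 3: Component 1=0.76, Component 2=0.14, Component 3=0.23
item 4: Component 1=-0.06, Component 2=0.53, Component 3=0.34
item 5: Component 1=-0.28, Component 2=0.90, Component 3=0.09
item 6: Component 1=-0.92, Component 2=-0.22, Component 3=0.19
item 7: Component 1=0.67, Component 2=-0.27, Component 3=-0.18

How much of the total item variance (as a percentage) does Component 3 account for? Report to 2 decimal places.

7.83%

SS loadings for Component 3 = 0.48² + 0.27² + 0.23² + 0.34² + 0.09² + 0.19² + (-0.18)² = 0.5484
With 7 standardized items, total variance = 7. Proportion = 0.5484/7 = 0.0783 → 7.83%.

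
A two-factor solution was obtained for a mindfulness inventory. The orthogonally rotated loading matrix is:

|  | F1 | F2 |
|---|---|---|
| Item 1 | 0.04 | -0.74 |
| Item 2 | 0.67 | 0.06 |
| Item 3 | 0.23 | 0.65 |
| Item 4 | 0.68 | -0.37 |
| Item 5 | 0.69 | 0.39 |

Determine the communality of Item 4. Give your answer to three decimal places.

0.599

h² = 0.68² + (-0.37)² = 0.4624 + 0.1369 = 0.5993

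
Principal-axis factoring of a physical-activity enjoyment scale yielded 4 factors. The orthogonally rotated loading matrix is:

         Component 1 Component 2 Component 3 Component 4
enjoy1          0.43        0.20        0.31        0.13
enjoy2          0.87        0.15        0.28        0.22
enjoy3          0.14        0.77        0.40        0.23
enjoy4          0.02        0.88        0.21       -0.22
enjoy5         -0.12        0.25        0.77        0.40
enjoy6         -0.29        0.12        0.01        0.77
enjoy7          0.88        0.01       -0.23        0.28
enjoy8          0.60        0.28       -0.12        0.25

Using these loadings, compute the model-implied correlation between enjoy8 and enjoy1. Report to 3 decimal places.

r̂ = Σ λ_i·λ_j across factors = (0.60)(0.43) + (0.28)(0.20) + (-0.12)(0.31) + (0.25)(0.13)
  = +0.2580 +0.0560 -0.0372 +0.0325 = 0.3093

0.309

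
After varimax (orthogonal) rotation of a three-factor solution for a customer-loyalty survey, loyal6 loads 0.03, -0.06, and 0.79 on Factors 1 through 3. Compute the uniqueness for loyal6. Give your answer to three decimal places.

0.371

h² = 0.03² + (-0.06)² + 0.79² = 0.0009 + 0.0036 + 0.6241 = 0.6286
Uniqueness u² = 1 − h² = 1 − 0.6286 = 0.3714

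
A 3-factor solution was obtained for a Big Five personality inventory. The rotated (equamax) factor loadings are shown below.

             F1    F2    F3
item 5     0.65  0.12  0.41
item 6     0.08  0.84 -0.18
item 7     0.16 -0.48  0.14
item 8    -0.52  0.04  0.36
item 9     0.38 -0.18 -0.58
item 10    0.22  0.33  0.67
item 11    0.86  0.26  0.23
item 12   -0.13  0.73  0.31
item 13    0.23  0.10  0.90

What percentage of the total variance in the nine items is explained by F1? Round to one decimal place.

19.2%

SS loadings for F1 = 0.65² + 0.08² + 0.16² + (-0.52)² + 0.38² + 0.22² + 0.86² + (-0.13)² + 0.23² = 1.7271
With 9 standardized items, total variance = 9. Proportion = 1.7271/9 = 0.1919 → 19.19%.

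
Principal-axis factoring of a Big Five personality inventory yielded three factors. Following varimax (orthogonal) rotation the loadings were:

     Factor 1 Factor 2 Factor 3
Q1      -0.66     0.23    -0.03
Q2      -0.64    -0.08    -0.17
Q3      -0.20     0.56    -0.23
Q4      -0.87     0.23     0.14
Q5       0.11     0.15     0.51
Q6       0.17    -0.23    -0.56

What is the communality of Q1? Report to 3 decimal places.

0.489

h² = (-0.66)² + 0.23² + (-0.03)² = 0.4356 + 0.0529 + 0.0009 = 0.4894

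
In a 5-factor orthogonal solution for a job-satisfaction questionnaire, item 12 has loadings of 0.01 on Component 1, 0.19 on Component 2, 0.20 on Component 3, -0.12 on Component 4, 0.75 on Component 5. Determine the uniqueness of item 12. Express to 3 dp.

0.347

h² = 0.01² + 0.19² + 0.20² + (-0.12)² + 0.75² = 0.0001 + 0.0361 + 0.0400 + 0.0144 + 0.5625 = 0.6531
Uniqueness u² = 1 − h² = 1 − 0.6531 = 0.3469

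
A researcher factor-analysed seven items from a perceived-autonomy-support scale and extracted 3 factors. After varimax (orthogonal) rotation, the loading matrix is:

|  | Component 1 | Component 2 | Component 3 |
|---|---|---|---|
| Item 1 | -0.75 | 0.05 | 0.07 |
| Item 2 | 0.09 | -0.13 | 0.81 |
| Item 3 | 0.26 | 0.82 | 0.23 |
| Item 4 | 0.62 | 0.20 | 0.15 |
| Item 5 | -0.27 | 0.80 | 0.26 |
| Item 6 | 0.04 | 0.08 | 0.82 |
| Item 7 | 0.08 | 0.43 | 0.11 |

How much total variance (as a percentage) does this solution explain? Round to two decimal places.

59.36%

SS loadings by factor: 1.1035, 1.5631, 1.4885; total = 4.1551.
Total variance with 7 standardized items is 7, so the solution explains 4.1551/7 = 0.5936 = 59.36%.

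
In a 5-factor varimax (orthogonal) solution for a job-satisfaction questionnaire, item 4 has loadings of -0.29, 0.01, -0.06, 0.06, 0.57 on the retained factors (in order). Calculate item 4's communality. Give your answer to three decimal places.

h² = (-0.29)² + 0.01² + (-0.06)² + 0.06² + 0.57² = 0.0841 + 0.0001 + 0.0036 + 0.0036 + 0.3249 = 0.4163

0.416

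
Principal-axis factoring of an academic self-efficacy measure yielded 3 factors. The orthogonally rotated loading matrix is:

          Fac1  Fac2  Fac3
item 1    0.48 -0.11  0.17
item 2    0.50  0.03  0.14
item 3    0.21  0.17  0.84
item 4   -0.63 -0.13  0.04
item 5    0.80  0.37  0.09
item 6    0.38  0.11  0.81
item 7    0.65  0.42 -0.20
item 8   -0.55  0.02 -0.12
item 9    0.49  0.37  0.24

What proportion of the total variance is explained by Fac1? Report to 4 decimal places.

0.2968

SS loadings for Fac1 = 0.48² + 0.50² + 0.21² + (-0.63)² + 0.80² + 0.38² + 0.65² + (-0.55)² + 0.49² = 2.6709
Proportion of variance = 2.6709 / 9 = 0.2968.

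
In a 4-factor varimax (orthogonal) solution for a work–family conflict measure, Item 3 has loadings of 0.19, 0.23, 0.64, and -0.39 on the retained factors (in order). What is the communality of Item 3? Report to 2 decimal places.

0.65

h² = 0.19² + 0.23² + 0.64² + (-0.39)² = 0.0361 + 0.0529 + 0.4096 + 0.1521 = 0.6507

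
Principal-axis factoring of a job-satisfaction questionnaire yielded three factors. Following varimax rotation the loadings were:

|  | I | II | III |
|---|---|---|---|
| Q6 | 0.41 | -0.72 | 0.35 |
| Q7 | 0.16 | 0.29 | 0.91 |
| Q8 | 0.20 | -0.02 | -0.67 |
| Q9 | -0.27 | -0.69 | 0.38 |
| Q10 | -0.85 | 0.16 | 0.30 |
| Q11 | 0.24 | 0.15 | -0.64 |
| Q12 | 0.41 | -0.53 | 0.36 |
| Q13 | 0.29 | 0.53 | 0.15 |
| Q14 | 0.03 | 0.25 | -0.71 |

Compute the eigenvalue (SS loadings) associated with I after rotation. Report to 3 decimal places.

1.340

SS loadings for I = 0.41² + 0.16² + 0.20² + (-0.27)² + (-0.85)² + 0.24² + 0.41² + 0.29² + 0.03² = 0.1681 + 0.0256 + 0.0400 + 0.0729 + 0.7225 + 0.0576 + 0.1681 + 0.0841 + 0.0009 = 1.3398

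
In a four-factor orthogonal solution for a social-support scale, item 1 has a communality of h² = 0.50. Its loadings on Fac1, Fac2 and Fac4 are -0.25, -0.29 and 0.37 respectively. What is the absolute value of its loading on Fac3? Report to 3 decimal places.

0.465

Under orthogonal rotation h² = Σλ², so λ_Fac3² = h² − (0.2835) = 0.50 − 0.2835 = 0.2165.
|λ| = √0.2165 = 0.4653.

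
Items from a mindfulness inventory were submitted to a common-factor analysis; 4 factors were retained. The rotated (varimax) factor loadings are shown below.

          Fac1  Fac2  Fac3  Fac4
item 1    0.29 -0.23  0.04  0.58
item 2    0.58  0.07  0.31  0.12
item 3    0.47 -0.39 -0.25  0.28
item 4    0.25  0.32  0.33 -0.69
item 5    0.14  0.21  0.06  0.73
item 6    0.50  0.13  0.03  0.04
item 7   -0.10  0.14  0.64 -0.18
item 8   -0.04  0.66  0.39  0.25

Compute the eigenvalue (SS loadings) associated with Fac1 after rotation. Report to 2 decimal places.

SS loadings for Fac1 = 0.29² + 0.58² + 0.47² + 0.25² + 0.14² + 0.50² + (-0.10)² + (-0.04)² = 0.0841 + 0.3364 + 0.2209 + 0.0625 + 0.0196 + 0.2500 + 0.0100 + 0.0016 = 0.9851

0.99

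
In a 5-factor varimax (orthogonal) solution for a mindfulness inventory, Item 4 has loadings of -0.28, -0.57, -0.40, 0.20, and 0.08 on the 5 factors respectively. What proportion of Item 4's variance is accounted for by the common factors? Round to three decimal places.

h² = (-0.28)² + (-0.57)² + (-0.40)² + 0.20² + 0.08² = 0.0784 + 0.3249 + 0.1600 + 0.0400 + 0.0064 = 0.6097

0.610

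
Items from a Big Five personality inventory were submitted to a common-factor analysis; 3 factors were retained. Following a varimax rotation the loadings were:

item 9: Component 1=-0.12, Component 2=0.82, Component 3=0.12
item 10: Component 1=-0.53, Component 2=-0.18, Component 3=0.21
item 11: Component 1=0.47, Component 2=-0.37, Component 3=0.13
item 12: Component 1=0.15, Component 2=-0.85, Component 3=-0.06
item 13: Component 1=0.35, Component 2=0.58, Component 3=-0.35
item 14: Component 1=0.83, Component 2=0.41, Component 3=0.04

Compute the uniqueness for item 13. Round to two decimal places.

0.42

h² = 0.35² + 0.58² + (-0.35)² = 0.1225 + 0.3364 + 0.1225 = 0.5814
Uniqueness u² = 1 − h² = 1 − 0.5814 = 0.4186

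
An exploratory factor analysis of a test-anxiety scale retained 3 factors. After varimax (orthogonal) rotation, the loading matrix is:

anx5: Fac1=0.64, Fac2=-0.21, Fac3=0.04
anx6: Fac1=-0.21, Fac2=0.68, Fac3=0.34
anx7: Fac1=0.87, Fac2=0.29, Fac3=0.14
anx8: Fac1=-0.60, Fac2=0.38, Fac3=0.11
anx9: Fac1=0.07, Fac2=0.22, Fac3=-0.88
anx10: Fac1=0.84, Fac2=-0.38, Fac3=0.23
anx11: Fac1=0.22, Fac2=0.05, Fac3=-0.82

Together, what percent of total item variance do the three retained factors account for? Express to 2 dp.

70.12%

SS loadings by factor: 2.3295, 0.9303, 1.6486; total = 4.9084.
Total variance with 7 standardized items is 7, so the solution explains 4.9084/7 = 0.7012 = 70.12%.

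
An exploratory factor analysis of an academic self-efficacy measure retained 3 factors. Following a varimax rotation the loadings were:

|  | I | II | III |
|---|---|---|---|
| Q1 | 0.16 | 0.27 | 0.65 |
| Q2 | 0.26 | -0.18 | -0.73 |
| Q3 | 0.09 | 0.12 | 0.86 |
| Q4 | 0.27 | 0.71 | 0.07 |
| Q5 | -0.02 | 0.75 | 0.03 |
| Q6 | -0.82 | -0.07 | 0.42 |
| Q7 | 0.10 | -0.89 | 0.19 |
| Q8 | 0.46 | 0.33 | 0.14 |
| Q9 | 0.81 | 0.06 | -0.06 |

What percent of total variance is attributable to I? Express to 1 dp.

SS loadings for I = 0.16² + 0.26² + 0.09² + 0.27² + (-0.02)² + (-0.82)² + 0.10² + 0.46² + 0.81² = 1.7247
With 9 standardized items, total variance = 9. Proportion = 1.7247/9 = 0.1916 → 19.16%.

19.2%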